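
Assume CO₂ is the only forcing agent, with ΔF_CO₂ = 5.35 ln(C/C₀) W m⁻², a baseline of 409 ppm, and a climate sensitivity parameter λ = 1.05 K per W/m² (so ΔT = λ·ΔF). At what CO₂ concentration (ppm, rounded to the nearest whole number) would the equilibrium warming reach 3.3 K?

Required forcing: ΔF = ΔT/λ = 3.3/1.05 = 3.1429 W/m².
Then ln(C/409) = ΔF/5.35 = 3.1429/5.35 = 0.58746.
So C = 409 × e^0.58746 = 409 × 1.79941 = 735.96 ppm.

C ≈ 736 ppm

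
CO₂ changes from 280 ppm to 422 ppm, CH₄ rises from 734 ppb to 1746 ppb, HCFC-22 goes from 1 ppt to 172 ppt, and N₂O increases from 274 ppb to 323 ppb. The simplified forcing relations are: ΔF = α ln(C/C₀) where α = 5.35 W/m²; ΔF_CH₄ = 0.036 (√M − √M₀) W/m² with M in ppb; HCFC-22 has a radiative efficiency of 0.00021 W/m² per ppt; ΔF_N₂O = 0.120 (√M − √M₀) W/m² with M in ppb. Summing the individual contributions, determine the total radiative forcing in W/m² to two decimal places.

ΔF = 2.93 W/m²

CO₂: 5.35 × ln(422/280) = 5.35 × ln(1.50714) = 5.35 × 0.41021 = 2.1946 W/m².
CH₄: 0.036 × (√1746 − √734) = 0.036 × (41.7852 − 27.0924) = 0.036 × 14.6928 = 0.5289 W/m².
HCFC-22: ΔF = 0.00021 × (172 − 1) = 0.00021 × 171 = 0.0359 W/m².
N₂O: 0.120 × (√323 − √274) = 0.120 × (17.9722 − 16.5529) = 0.120 × 1.4193 = 0.1703 W/m².
Total ΔF = 2.1946 + 0.5289 + 0.0359 + 0.1703 = 2.9297 W/m².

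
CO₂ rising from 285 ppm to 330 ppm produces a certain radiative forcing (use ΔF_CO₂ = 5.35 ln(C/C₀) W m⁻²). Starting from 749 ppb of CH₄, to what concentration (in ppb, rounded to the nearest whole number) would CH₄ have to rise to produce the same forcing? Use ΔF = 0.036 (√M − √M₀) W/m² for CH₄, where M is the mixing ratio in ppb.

M ≈ 2416 ppb

CO₂ forcing: 5.35 × ln(330/285) = 5.35 × 0.146603 = 0.78433 W/m².
Set 0.036(√M − √749) = 0.78433: √M = 0.78433/0.036 + √749 = 21.7869 + 27.3679 = 49.1548.
M = (49.1548)² = 2416.19 ppb.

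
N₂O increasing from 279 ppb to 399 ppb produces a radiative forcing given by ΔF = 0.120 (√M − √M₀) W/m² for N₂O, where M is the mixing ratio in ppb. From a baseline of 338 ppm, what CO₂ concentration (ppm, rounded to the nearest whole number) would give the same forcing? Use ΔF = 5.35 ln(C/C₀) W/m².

N₂O forcing: 0.120 × (√399 − √279) = 0.120 × (19.9750 − 16.7033) = 0.120 × 3.2717 = 0.39260 W/m².
Set 5.35 ln(C/338) = 0.39260: ln(C/338) = 0.39260/5.35 = 0.07338, so C = 338 × e^0.07338 = 338 × 1.07614 = 363.74 ppm.

C ≈ 364 ppm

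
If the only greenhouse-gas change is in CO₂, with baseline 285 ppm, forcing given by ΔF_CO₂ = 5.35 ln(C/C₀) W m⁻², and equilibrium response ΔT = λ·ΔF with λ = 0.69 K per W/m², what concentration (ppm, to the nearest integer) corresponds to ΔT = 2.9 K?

C ≈ 625 ppm

Required forcing: ΔF = ΔT/λ = 2.9/0.69 = 4.2029 W/m².
Then ln(C/285) = ΔF/5.35 = 4.2029/5.35 = 0.78559.
So C = 285 × e^0.78559 = 285 × 2.19370 = 625.20 ppm.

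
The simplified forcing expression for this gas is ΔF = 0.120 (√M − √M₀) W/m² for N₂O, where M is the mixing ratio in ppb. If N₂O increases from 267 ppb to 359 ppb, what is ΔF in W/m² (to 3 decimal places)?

N₂O: 0.120 × (√359 − √267) = 0.120 × (18.9473 − 16.3401) = 0.120 × 2.6072 = 0.3129 W/m².

ΔF = 0.313 W/m²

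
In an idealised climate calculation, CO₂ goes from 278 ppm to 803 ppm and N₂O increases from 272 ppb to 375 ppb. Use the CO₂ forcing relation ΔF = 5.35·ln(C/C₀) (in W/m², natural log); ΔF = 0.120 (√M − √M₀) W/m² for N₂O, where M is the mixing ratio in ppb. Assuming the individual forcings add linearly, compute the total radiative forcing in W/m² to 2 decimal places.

CO₂: 5.35 × ln(803/278) = 5.35 × ln(2.88849) = 5.35 × 1.06073 = 5.6749 W/m².
N₂O: 0.120 × (√375 − √272) = 0.120 × (19.3649 − 16.4924) = 0.120 × 2.8725 = 0.3447 W/m².
Total ΔF = 5.6749 + 0.3447 = 6.0196 W/m².

ΔF = 6.02 W/m²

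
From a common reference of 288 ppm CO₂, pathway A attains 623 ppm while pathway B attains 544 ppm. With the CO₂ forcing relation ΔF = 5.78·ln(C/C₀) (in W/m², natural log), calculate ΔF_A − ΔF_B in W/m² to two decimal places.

ΔF_A − ΔF_B = 0.78 W/m²

ΔF_A = 5.78 ln(623/288) = 5.78 × 0.77159 = 4.4598 W/m².
ΔF_B = 5.78 ln(544/288) = 5.78 × 0.63599 = 3.6760 W/m².
Difference: 4.4598 − 3.6760 = 0.7838 W/m².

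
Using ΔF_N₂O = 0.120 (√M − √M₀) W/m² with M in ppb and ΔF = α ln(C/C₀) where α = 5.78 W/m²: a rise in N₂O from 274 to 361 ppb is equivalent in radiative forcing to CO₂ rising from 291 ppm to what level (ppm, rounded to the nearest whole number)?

C ≈ 306 ppm

N₂O forcing: 0.120 × (√361 − √274) = 0.120 × (19.0000 − 16.5529) = 0.120 × 2.4471 = 0.29365 W/m².
Set 5.78 ln(C/291) = 0.29365: ln(C/291) = 0.29365/5.78 = 0.05080, so C = 291 × e^0.05080 = 291 × 1.05211 = 306.16 ppm.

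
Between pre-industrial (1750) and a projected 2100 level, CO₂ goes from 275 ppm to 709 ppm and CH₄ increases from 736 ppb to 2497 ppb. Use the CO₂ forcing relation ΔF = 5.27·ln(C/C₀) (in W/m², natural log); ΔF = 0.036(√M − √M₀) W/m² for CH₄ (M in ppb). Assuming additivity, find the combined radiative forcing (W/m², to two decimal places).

ΔF = 5.81 W/m²

CO₂: 5.27 × ln(709/275) = 5.27 × ln(2.57818) = 5.27 × 0.94708 = 4.9911 W/m².
CH₄: 0.036 × (√2497 − √736) = 0.036 × (49.9700 − 27.1293) = 0.036 × 22.8407 = 0.8223 W/m².
Total ΔF = 4.9911 + 0.8223 = 5.8134 W/m².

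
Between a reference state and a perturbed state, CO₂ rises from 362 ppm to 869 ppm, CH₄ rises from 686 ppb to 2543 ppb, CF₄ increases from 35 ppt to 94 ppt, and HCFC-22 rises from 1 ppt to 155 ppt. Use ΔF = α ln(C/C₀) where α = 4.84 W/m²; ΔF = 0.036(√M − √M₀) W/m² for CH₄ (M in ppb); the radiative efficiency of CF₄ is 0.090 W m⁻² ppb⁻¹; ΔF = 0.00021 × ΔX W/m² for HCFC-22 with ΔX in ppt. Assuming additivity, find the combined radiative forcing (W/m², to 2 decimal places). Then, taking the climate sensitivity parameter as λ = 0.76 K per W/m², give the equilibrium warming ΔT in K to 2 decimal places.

CO₂: 4.84 × ln(869/362) = 4.84 × ln(2.40055) = 4.84 × 0.87570 = 4.2384 W/m².
CH₄: 0.036 × (√2543 − √686) = 0.036 × (50.4282 − 26.1916) = 0.036 × 24.2366 = 0.8725 W/m².
CF₄: Δ = 94 − 35 = 59 ppt = 0.059 ppb; ΔF = 0.090 × 0.059 = 0.0053 W/m².
HCFC-22: ΔF = 0.00021 × (155 − 1) = 0.00021 × 154 = 0.0323 W/m².
Total ΔF = 4.2384 + 0.8725 + 0.0053 + 0.0323 = 5.1485 W/m².
ΔT = λ ΔF = 0.76 × 5.15 = 3.9140 K.

ΔF = 5.15 W/m²; ΔT = 3.91 K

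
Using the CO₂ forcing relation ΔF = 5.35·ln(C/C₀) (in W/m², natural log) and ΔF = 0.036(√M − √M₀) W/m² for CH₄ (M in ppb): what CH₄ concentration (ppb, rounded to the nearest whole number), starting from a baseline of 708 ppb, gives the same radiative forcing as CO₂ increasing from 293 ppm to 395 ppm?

CO₂ forcing: 5.35 × ln(395/293) = 5.35 × 0.298713 = 1.59811 W/m².
Set 0.036(√M − √708) = 1.59811: √M = 1.59811/0.036 + √708 = 44.3919 + 26.6083 = 71.0002.
M = (71.0002)² = 5041.03 ppb.

M ≈ 5041 ppb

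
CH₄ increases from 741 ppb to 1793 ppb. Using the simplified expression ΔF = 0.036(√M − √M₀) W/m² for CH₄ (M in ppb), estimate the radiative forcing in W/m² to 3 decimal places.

CH₄: 0.036 × (√1793 − √741) = 0.036 × (42.3438 − 27.2213) = 0.036 × 15.1225 = 0.5444 W/m².

ΔF = 0.544 W/m²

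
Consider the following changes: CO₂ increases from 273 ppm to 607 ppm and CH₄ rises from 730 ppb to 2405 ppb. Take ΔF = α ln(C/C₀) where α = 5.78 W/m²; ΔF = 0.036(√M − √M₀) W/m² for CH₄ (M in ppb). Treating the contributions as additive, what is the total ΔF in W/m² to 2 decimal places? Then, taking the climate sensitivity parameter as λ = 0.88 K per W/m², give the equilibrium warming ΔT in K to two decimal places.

ΔF = 5.41 W/m²; ΔT = 4.76 K

CO₂: 5.78 × ln(607/273) = 5.78 × ln(2.22344) = 5.78 × 0.79906 = 4.6186 W/m².
CH₄: 0.036 × (√2405 − √730) = 0.036 × (49.0408 − 27.0185) = 0.036 × 22.0223 = 0.7928 W/m².
Total ΔF = 4.6186 + 0.7928 = 5.4114 W/m².
ΔT = λ ΔF = 0.88 × 5.41 = 4.7608 K.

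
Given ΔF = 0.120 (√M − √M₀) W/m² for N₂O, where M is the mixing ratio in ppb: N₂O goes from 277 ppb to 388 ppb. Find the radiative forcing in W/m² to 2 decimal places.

ΔF = 0.37 W/m²

N₂O: 0.120 × (√388 − √277) = 0.120 × (19.6977 − 16.6433) = 0.120 × 3.0544 = 0.3665 W/m².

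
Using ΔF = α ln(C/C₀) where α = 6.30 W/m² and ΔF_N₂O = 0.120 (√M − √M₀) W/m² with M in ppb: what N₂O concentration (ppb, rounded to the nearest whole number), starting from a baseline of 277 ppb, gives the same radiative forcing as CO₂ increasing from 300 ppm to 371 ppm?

M ≈ 773 ppb

CO₂ forcing: 6.30 × ln(371/300) = 6.30 × 0.212420 = 1.33825 W/m².
Set 0.120(√M − √277) = 1.33825: √M = 1.33825/0.120 + √277 = 11.1521 + 16.6433 = 27.7954.
M = (27.7954)² = 772.58 ppb.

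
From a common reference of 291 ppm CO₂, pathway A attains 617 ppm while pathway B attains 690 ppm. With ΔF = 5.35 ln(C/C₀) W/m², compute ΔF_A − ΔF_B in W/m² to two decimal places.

ΔF_A = 5.35 ln(617/291) = 5.35 × 0.75155 = 4.0208 W/m².
ΔF_B = 5.35 ln(690/291) = 5.35 × 0.86337 = 4.6190 W/m².
Difference: 4.0208 − 4.6190 = -0.5982 W/m².

ΔF_A − ΔF_B = -0.60 W/m²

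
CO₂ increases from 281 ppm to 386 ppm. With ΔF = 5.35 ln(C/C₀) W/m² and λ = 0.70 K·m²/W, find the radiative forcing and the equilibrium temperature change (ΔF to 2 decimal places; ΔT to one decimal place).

ΔF = 1.70 W/m²; ΔT = 1.2 K

CO₂: 5.35 × ln(386/281) = 5.35 × ln(1.37367) = 5.35 × 0.31749 = 1.6986 W/m².
ΔT = λ ΔF = 0.70 × 1.70 = 1.1900 K.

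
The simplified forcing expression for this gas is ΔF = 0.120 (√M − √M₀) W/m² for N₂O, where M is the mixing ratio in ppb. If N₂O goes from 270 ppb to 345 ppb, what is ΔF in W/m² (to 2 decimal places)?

ΔF = 0.26 W/m²

N₂O: 0.120 × (√345 − √270) = 0.120 × (18.5742 − 16.4317) = 0.120 × 2.1425 = 0.2571 W/m².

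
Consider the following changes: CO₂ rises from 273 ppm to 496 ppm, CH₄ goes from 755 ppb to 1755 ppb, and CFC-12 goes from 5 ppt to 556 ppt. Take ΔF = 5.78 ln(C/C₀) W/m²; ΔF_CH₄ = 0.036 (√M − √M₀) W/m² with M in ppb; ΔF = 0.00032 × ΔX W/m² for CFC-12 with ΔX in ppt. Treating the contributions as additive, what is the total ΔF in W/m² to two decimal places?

CO₂: 5.78 × ln(496/273) = 5.78 × ln(1.81685) = 5.78 × 0.59710 = 3.4512 W/m².
CH₄: 0.036 × (√1755 − √755) = 0.036 × (41.8927 − 27.4773) = 0.036 × 14.4154 = 0.5190 W/m².
CFC-12: ΔF = 0.00032 × (556 − 5) = 0.00032 × 551 = 0.1763 W/m².
Total ΔF = 3.4512 + 0.5190 + 0.1763 = 4.1465 W/m².

ΔF = 4.15 W/m²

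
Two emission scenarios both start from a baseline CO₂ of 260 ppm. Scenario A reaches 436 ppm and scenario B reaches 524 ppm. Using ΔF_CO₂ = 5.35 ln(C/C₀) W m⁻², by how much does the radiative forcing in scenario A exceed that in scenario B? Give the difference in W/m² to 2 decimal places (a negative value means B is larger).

ΔF_A = 5.35 ln(436/260) = 5.35 × 0.51696 = 2.7657 W/m².
ΔF_B = 5.35 ln(524/260) = 5.35 × 0.70081 = 3.7493 W/m².
Difference: 2.7657 − 3.7493 = -0.9836 W/m².

ΔF_A − ΔF_B = -0.98 W/m²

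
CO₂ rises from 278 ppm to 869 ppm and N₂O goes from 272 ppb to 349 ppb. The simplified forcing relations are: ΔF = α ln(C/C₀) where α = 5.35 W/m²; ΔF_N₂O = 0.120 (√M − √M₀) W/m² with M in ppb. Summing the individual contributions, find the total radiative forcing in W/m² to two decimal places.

ΔF = 6.36 W/m²

CO₂: 5.35 × ln(869/278) = 5.35 × ln(3.12590) = 5.35 × 1.13972 = 6.0975 W/m².
N₂O: 0.120 × (√349 − √272) = 0.120 × (18.6815 − 16.4924) = 0.120 × 2.1891 = 0.2627 W/m².
Total ΔF = 6.0975 + 0.2627 = 6.3602 W/m².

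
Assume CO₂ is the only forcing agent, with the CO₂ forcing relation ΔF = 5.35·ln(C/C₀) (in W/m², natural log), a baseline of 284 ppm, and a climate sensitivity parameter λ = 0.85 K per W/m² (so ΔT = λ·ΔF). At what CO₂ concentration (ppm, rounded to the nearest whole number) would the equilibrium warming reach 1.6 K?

Required forcing: ΔF = ΔT/λ = 1.6/0.85 = 1.8824 W/m².
Then ln(C/284) = ΔF/5.35 = 1.8824/5.35 = 0.35185.
So C = 284 × e^0.35185 = 284 × 1.42170 = 403.76 ppm.

C ≈ 404 ppm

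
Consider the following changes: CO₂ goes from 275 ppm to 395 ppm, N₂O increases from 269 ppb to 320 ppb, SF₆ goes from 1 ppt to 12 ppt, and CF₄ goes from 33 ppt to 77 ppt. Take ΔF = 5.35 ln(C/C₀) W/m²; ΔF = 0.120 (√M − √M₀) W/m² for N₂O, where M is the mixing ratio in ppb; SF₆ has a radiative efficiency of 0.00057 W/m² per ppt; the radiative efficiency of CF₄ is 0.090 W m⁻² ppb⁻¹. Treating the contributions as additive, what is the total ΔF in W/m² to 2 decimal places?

ΔF = 2.13 W/m²

CO₂: 5.35 × ln(395/275) = 5.35 × ln(1.43636) = 5.35 × 0.36211 = 1.9373 W/m².
N₂O: 0.120 × (√320 − √269) = 0.120 × (17.8885 − 16.4012) = 0.120 × 1.4873 = 0.1785 W/m².
SF₆: ΔF = 0.00057 × (12 − 1) = 0.00057 × 11 = 0.0063 W/m².
CF₄: Δ = 77 − 33 = 44 ppt = 0.044 ppb; ΔF = 0.090 × 0.044 = 0.0040 W/m².
Total ΔF = 1.9373 + 0.1785 + 0.0063 + 0.0040 = 2.1261 W/m².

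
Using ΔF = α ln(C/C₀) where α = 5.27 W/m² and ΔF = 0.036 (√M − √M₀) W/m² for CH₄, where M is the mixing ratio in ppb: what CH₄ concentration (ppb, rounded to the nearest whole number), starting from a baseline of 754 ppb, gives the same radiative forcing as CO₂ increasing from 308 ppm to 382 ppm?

M ≈ 3479 ppb

CO₂ forcing: 5.27 × ln(382/308) = 5.27 × 0.215321 = 1.13474 W/m².
Set 0.036(√M − √754) = 1.13474: √M = 1.13474/0.036 + √754 = 31.5206 + 27.4591 = 58.9797.
M = (58.9797)² = 3478.61 ppb.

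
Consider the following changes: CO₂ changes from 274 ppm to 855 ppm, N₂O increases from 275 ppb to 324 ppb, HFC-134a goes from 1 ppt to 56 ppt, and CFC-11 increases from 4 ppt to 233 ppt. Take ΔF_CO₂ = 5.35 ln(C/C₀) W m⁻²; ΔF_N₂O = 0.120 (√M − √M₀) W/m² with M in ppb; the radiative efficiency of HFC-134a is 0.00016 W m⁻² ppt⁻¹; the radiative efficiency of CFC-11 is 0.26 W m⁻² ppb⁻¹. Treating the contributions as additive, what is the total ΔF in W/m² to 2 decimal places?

CO₂: 5.35 × ln(855/274) = 5.35 × ln(3.12044) = 5.35 × 1.13797 = 6.0881 W/m².
N₂O: 0.120 × (√324 − √275) = 0.120 × (18.0000 − 16.5831) = 0.120 × 1.4169 = 0.1700 W/m².
HFC-134a: ΔF = 0.00016 × (56 − 1) = 0.00016 × 55 = 0.0088 W/m².
CFC-11: Δ = 233 − 4 = 229 ppt = 0.229 ppb; ΔF = 0.26 × 0.229 = 0.0595 W/m².
Total ΔF = 6.0881 + 0.1700 + 0.0088 + 0.0595 = 6.3264 W/m².

ΔF = 6.33 W/m²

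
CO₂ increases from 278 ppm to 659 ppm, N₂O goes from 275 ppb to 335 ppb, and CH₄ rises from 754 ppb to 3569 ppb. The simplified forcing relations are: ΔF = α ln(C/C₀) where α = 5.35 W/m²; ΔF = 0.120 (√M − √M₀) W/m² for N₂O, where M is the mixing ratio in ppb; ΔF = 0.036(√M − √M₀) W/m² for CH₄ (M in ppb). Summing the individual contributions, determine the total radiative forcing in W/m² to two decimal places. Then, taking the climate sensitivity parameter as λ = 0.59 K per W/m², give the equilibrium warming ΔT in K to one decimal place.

ΔF = 5.99 W/m²; ΔT = 3.5 K

CO₂: 5.35 × ln(659/278) = 5.35 × ln(2.37050) = 5.35 × 0.86310 = 4.6176 W/m².
N₂O: 0.120 × (√335 − √275) = 0.120 × (18.3030 − 16.5831) = 0.120 × 1.7199 = 0.2064 W/m².
CH₄: 0.036 × (√3569 − √754) = 0.036 × (59.7411 − 27.4591) = 0.036 × 32.2820 = 1.1622 W/m².
Total ΔF = 4.6176 + 0.2064 + 1.1622 = 5.9862 W/m².
ΔT = λ ΔF = 0.59 × 5.99 = 3.5341 K.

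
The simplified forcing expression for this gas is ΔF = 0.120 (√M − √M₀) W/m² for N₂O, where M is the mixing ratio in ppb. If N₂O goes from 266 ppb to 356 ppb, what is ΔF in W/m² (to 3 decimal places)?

N₂O: 0.120 × (√356 − √266) = 0.120 × (18.8680 − 16.3095) = 0.120 × 2.5585 = 0.3070 W/m².

ΔF = 0.307 W/m²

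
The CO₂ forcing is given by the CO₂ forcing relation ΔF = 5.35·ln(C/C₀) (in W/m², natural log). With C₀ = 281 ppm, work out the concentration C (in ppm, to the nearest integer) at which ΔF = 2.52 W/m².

Set 5.35 ln(C/281) = 2.52, so ln(C/281) = 2.52/5.35 = 0.47103.
Then C/281 = e^0.47103 = 1.60164, giving C = 281 × 1.60164 = 450.06 ppm.

C ≈ 450 ppm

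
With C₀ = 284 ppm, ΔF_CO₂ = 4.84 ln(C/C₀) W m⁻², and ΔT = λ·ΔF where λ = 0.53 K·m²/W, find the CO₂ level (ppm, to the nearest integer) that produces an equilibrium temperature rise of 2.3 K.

Required forcing: ΔF = ΔT/λ = 2.3/0.53 = 4.3396 W/m².
Then ln(C/284) = ΔF/4.84 = 4.3396/4.84 = 0.89661.
So C = 284 × e^0.89661 = 284 × 2.45128 = 696.16 ppm.

C ≈ 696 ppm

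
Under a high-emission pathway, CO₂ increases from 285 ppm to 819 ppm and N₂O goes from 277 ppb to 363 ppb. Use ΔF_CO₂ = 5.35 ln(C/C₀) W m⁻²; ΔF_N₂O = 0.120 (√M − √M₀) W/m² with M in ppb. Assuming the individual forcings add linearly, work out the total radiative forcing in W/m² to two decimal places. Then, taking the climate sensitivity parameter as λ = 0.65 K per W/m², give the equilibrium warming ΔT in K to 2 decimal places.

CO₂: 5.35 × ln(819/285) = 5.35 × ln(2.87368) = 5.35 × 1.05559 = 5.6474 W/m².
N₂O: 0.120 × (√363 − √277) = 0.120 × (19.0526 − 16.6433) = 0.120 × 2.4093 = 0.2891 W/m².
Total ΔF = 5.6474 + 0.2891 = 5.9365 W/m².
ΔT = λ ΔF = 0.65 × 5.94 = 3.8610 K.

ΔF = 5.94 W/m²; ΔT = 3.86 K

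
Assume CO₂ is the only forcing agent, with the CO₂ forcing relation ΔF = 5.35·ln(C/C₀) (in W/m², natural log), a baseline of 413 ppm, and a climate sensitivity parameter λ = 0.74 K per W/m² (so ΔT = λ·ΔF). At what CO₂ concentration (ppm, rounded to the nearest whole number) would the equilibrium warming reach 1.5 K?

C ≈ 603 ppm

Required forcing: ΔF = ΔT/λ = 1.5/0.74 = 2.0270 W/m².
Then ln(C/413) = ΔF/5.35 = 2.0270/5.35 = 0.37888.
So C = 413 × e^0.37888 = 413 × 1.46065 = 603.25 ppm.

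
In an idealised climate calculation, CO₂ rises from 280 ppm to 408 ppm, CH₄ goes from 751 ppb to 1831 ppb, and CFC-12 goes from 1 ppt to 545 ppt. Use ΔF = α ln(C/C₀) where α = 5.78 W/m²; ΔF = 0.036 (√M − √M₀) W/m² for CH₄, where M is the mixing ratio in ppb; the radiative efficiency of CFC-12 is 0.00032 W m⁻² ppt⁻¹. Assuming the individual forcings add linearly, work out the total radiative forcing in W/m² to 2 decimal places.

CO₂: 5.78 × ln(408/280) = 5.78 × ln(1.45714) = 5.78 × 0.37648 = 2.1761 W/m².
CH₄: 0.036 × (√1831 − √751) = 0.036 × (42.7902 − 27.4044) = 0.036 × 15.3858 = 0.5539 W/m².
CFC-12: ΔF = 0.00032 × (545 − 1) = 0.00032 × 544 = 0.1741 W/m².
Total ΔF = 2.1761 + 0.5539 + 0.1741 = 2.9041 W/m².

ΔF = 2.90 W/m²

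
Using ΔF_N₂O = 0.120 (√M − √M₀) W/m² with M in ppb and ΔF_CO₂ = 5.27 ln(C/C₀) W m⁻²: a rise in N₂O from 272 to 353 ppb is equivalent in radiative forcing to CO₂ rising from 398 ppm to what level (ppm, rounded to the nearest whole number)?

C ≈ 419 ppm

N₂O forcing: 0.120 × (√353 − √272) = 0.120 × (18.7883 − 16.4924) = 0.120 × 2.2959 = 0.27551 W/m².
Set 5.27 ln(C/398) = 0.27551: ln(C/398) = 0.27551/5.27 = 0.05228, so C = 398 × e^0.05228 = 398 × 1.05367 = 419.36 ppm.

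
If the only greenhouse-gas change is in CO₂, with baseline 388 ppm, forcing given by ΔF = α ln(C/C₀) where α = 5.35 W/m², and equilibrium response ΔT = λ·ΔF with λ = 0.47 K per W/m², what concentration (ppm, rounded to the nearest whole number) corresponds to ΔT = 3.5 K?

C ≈ 1561 ppm

Required forcing: ΔF = ΔT/λ = 3.5/0.47 = 7.4468 W/m².
Then ln(C/388) = ΔF/5.35 = 7.4468/5.35 = 1.39193.
So C = 388 × e^1.39193 = 388 × 4.02261 = 1560.77 ppm.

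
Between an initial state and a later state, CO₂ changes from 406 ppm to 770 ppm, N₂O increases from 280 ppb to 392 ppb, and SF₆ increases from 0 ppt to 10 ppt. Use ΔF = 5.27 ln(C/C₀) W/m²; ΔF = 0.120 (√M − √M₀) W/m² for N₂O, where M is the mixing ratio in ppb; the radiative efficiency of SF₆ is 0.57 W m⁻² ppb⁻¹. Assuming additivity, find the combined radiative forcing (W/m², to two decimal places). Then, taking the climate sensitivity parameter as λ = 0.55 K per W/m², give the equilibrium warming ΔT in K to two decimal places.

CO₂: 5.27 × ln(770/406) = 5.27 × ln(1.89655) = 5.27 × 0.64004 = 3.3730 W/m².
N₂O: 0.120 × (√392 − √280) = 0.120 × (19.7990 − 16.7332) = 0.120 × 3.0658 = 0.3679 W/m².
SF₆: Δ = 10 − 0 = 10 ppt = 0.010 ppb; ΔF = 0.57 × 0.010 = 0.0057 W/m².
Total ΔF = 3.3730 + 0.3679 + 0.0057 = 3.7466 W/m².
ΔT = λ ΔF = 0.55 × 3.75 = 2.0625 K.

ΔF = 3.75 W/m²; ΔT = 2.06 K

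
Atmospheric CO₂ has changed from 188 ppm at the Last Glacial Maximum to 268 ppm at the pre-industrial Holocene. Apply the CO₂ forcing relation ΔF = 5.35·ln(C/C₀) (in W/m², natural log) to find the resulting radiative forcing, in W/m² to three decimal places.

CO₂: 5.35 × ln(268/188) = 5.35 × ln(1.42553) = 5.35 × 0.35454 = 1.8968 W/m².

ΔF = 1.897 W/m²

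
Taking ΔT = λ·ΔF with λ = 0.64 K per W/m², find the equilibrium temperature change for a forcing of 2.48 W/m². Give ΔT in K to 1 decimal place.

ΔT = λ ΔF = 0.64 × 2.48 = 1.5872 K.

ΔT = 1.6 K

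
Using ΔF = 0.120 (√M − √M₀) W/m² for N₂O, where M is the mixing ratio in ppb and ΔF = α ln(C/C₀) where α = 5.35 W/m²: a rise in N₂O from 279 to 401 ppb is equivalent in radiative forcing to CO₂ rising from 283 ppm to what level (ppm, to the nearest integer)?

C ≈ 305 ppm

N₂O forcing: 0.120 × (√401 − √279) = 0.120 × (20.0250 − 16.7033) = 0.120 × 3.3217 = 0.39860 W/m².
Set 5.35 ln(C/283) = 0.39860: ln(C/283) = 0.39860/5.35 = 0.07450, so C = 283 × e^0.07450 = 283 × 1.07735 = 304.89 ppm.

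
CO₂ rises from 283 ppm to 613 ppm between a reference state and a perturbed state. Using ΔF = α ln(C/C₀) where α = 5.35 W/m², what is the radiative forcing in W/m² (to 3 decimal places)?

ΔF = 4.135 W/m²

CO₂ absorption bands are partially saturated, so forcing scales with the logarithm of the concentration ratio.
CO₂: 5.35 × ln(613/283) = 5.35 × ln(2.16608) = 5.35 × 0.77292 = 4.1351 W/m².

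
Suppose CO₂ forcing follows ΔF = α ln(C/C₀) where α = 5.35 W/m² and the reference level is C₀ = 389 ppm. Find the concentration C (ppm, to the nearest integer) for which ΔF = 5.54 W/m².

C ≈ 1096 ppm

Set 5.35 ln(C/389) = 5.54, so ln(C/389) = 5.54/5.35 = 1.03551.
Then C/389 = e^1.03551 = 2.81654, giving C = 389 × 2.81654 = 1095.63 ppm.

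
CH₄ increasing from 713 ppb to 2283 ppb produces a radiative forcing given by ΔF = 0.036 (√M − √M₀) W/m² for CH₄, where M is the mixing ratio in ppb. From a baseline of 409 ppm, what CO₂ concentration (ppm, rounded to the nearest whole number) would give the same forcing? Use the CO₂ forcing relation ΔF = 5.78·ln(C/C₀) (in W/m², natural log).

CH₄ forcing: 0.036 × (√2283 − √713) = 0.036 × (47.7807 − 26.7021) = 0.036 × 21.0786 = 0.75883 W/m².
Set 5.78 ln(C/409) = 0.75883: ln(C/409) = 0.75883/5.78 = 0.13129, so C = 409 × e^0.13129 = 409 × 1.14030 = 466.38 ppm.

C ≈ 466 ppm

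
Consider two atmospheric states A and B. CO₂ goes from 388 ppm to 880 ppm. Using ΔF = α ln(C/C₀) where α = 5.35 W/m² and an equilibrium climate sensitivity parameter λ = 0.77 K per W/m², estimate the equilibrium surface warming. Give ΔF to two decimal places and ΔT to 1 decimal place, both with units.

ΔF = 4.38 W/m²; ΔT = 3.4 K

CO₂: 5.35 × ln(880/388) = 5.35 × ln(2.26804) = 5.35 × 0.81892 = 4.3812 W/m².
ΔT = λ ΔF = 0.77 × 4.38 = 3.3726 K.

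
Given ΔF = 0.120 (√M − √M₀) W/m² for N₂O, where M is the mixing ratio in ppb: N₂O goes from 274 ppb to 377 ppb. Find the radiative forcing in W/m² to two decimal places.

ΔF = 0.34 W/m²

N₂O: 0.120 × (√377 − √274) = 0.120 × (19.4165 − 16.5529) = 0.120 × 2.8636 = 0.3436 W/m².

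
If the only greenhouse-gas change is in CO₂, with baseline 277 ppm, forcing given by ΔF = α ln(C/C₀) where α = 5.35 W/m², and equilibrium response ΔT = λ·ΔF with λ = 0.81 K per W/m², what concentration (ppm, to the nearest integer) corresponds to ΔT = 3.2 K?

Required forcing: ΔF = ΔT/λ = 3.2/0.81 = 3.9506 W/m².
Then ln(C/277) = ΔF/5.35 = 3.9506/5.35 = 0.73843.
So C = 277 × e^0.73843 = 277 × 2.09265 = 579.66 ppm.

C ≈ 580 ppm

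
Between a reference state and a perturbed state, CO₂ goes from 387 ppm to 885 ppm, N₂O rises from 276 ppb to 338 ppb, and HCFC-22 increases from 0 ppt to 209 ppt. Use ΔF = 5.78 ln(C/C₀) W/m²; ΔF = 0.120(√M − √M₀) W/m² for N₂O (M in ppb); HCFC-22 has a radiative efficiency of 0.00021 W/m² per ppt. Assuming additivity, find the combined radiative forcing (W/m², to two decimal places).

CO₂: 5.78 × ln(885/387) = 5.78 × ln(2.28682) = 5.78 × 0.82716 = 4.7810 W/m².
N₂O: 0.120 × (√338 − √276) = 0.120 × (18.3848 − 16.6132) = 0.120 × 1.7716 = 0.2126 W/m².
HCFC-22: ΔF = 0.00021 × (209 − 0) = 0.00021 × 209 = 0.0439 W/m².
Total ΔF = 4.7810 + 0.2126 + 0.0439 = 5.0375 W/m².

ΔF = 5.04 W/m²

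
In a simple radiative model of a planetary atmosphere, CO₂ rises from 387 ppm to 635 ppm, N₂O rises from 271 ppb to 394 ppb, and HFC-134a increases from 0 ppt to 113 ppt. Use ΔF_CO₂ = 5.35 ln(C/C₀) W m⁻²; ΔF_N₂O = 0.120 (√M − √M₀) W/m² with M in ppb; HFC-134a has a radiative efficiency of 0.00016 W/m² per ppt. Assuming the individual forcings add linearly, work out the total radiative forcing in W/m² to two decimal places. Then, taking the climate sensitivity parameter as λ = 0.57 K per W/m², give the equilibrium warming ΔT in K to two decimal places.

ΔF = 3.07 W/m²; ΔT = 1.75 K

CO₂: 5.35 × ln(635/387) = 5.35 × ln(1.64083) = 5.35 × 0.49520 = 2.6493 W/m².
N₂O: 0.120 × (√394 − √271) = 0.120 × (19.8494 − 16.4621) = 0.120 × 3.3873 = 0.4065 W/m².
HFC-134a: ΔF = 0.00016 × (113 − 0) = 0.00016 × 113 = 0.0181 W/m².
Total ΔF = 2.6493 + 0.4065 + 0.0181 = 3.0739 W/m².
ΔT = λ ΔF = 0.57 × 3.07 = 1.7499 K.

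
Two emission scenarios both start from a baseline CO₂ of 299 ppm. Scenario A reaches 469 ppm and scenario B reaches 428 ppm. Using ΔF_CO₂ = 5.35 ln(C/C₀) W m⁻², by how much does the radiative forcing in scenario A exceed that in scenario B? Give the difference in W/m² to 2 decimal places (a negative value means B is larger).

ΔF_A − ΔF_B = 0.49 W/m²

ΔF_A = 5.35 ln(469/299) = 5.35 × 0.45016 = 2.4084 W/m².
ΔF_B = 5.35 ln(428/299) = 5.35 × 0.35868 = 1.9189 W/m².
Difference: 2.4084 − 1.9189 = 0.4895 W/m².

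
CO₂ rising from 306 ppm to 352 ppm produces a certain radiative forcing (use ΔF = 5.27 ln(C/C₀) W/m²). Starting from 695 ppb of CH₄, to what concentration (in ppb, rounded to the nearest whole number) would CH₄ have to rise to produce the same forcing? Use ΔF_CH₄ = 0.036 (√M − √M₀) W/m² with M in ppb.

M ≈ 2196 ppb

CO₂ forcing: 5.27 × ln(352/306) = 5.27 × 0.140046 = 0.73804 W/m².
Set 0.036(√M − √695) = 0.73804: √M = 0.73804/0.036 + √695 = 20.5011 + 26.3629 = 46.8640.
M = (46.8640)² = 2196.23 ppb.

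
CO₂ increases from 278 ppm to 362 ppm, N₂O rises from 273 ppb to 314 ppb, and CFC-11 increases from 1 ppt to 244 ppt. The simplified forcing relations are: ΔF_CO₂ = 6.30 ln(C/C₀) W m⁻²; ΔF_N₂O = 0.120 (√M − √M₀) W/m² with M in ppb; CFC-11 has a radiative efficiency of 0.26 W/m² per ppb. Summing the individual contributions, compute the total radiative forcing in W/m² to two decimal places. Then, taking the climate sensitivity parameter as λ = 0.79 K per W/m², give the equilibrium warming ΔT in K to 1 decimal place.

CO₂: 6.30 × ln(362/278) = 6.30 × ln(1.30216) = 6.30 × 0.26402 = 1.6633 W/m².
N₂O: 0.120 × (√314 − √273) = 0.120 × (17.7200 − 16.5227) = 0.120 × 1.1973 = 0.1437 W/m².
CFC-11: Δ = 244 − 1 = 243 ppt = 0.243 ppb; ΔF = 0.26 × 0.243 = 0.0632 W/m².
Total ΔF = 1.6633 + 0.1437 + 0.0632 = 1.8702 W/m².
ΔT = λ ΔF = 0.79 × 1.87 = 1.4773 K.

ΔF = 1.87 W/m²; ΔT = 1.5 K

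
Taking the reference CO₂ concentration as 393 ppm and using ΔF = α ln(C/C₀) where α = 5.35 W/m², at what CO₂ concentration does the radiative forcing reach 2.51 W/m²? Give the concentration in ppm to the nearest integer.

C ≈ 628 ppm

Set 5.35 ln(C/393) = 2.51, so ln(C/393) = 2.51/5.35 = 0.46916.
Then C/393 = e^0.46916 = 1.59865, giving C = 393 × 1.59865 = 628.27 ppm.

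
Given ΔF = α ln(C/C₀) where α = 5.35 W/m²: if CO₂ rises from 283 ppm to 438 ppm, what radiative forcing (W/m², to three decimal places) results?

CO₂: 5.35 × ln(438/283) = 5.35 × ln(1.54770) = 5.35 × 0.43677 = 2.3367 W/m².

ΔF = 2.337 W/m²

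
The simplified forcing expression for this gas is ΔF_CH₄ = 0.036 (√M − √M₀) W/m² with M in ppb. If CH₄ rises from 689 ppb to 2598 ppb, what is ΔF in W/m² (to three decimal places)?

CH₄: 0.036 × (√2598 − √689) = 0.036 × (50.9706 − 26.2488) = 0.036 × 24.7218 = 0.8900 W/m².

ΔF = 0.890 W/m²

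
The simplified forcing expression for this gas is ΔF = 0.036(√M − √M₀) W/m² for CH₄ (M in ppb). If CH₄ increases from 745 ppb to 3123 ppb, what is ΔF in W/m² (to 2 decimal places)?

ΔF = 1.03 W/m²

CH₄: 0.036 × (√3123 − √745) = 0.036 × (55.8838 − 27.2947) = 0.036 × 28.5891 = 1.0292 W/m².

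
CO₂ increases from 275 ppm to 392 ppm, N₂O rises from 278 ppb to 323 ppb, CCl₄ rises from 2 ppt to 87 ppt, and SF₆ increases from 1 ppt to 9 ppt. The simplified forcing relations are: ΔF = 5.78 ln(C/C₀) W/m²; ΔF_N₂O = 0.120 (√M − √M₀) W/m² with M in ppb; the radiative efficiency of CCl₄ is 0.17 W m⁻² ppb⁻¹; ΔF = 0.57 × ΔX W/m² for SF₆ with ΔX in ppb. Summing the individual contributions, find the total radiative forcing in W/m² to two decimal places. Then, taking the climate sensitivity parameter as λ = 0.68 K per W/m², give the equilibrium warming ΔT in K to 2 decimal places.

ΔF = 2.22 W/m²; ΔT = 1.51 K

CO₂: 5.78 × ln(392/275) = 5.78 × ln(1.42545) = 5.78 × 0.35449 = 2.0490 W/m².
N₂O: 0.120 × (√323 − √278) = 0.120 × (17.9722 − 16.6733) = 0.120 × 1.2989 = 0.1559 W/m².
CCl₄: Δ = 87 − 2 = 85 ppt = 0.085 ppb; ΔF = 0.17 × 0.085 = 0.0145 W/m².
SF₆: Δ = 9 − 1 = 8 ppt = 0.008 ppb; ΔF = 0.57 × 0.008 = 0.0046 W/m².
Total ΔF = 2.0490 + 0.1559 + 0.0145 + 0.0046 = 2.2240 W/m².
ΔT = λ ΔF = 0.68 × 2.22 = 1.5096 K.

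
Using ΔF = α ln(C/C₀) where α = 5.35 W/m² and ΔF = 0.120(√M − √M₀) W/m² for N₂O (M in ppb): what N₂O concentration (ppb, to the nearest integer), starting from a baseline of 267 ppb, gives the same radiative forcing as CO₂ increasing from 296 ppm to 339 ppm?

CO₂ forcing: 5.35 × ln(339/296) = 5.35 × 0.135641 = 0.72568 W/m².
Set 0.120(√M − √267) = 0.72568: √M = 0.72568/0.120 + √267 = 6.0473 + 16.3401 = 22.3874.
M = (22.3874)² = 501.20 ppb.

M ≈ 501 ppb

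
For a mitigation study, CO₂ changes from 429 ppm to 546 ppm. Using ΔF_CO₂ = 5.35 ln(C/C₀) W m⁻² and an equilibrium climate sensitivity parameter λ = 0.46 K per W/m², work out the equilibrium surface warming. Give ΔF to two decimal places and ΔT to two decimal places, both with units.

CO₂: 5.35 × ln(546/429) = 5.35 × ln(1.27273) = 5.35 × 0.24116 = 1.2902 W/m².
ΔT = λ ΔF = 0.46 × 1.29 = 0.5934 K.

ΔF = 1.29 W/m²; ΔT = 0.59 K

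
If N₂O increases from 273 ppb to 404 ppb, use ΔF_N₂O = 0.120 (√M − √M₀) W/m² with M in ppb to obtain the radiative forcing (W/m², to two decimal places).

N₂O: 0.120 × (√404 − √273) = 0.120 × (20.0998 − 16.5227) = 0.120 × 3.5771 = 0.4293 W/m².

ΔF = 0.43 W/m²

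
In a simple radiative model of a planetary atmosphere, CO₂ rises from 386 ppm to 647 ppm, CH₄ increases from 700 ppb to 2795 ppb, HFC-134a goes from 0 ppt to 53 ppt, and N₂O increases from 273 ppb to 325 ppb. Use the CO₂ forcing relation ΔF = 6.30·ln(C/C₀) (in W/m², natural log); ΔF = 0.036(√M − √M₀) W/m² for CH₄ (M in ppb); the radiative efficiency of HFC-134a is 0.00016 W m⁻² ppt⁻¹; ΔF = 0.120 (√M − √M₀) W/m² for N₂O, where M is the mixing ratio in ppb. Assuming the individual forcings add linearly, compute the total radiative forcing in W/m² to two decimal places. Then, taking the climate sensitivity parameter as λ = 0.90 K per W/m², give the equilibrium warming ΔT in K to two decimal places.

CO₂: 6.30 × ln(647/386) = 6.30 × ln(1.67617) = 6.30 × 0.51651 = 3.2540 W/m².
CH₄: 0.036 × (√2795 − √700) = 0.036 × (52.8678 − 26.4575) = 0.036 × 26.4103 = 0.9508 W/m².
HFC-134a: ΔF = 0.00016 × (53 − 0) = 0.00016 × 53 = 0.0085 W/m².
N₂O: 0.120 × (√325 − √273) = 0.120 × (18.0278 − 16.5227) = 0.120 × 1.5051 = 0.1806 W/m².
Total ΔF = 3.2540 + 0.9508 + 0.0085 + 0.1806 = 4.3939 W/m².
ΔT = λ ΔF = 0.90 × 4.39 = 3.9510 K.

ΔF = 4.39 W/m²; ΔT = 3.95 K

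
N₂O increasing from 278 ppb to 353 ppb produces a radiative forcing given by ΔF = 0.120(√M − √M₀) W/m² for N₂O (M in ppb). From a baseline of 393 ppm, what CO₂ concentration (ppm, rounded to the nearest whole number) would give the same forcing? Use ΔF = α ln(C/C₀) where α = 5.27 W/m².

N₂O forcing: 0.120 × (√353 − √278) = 0.120 × (18.7883 − 16.6733) = 0.120 × 2.1150 = 0.25380 W/m².
Set 5.27 ln(C/393) = 0.25380: ln(C/393) = 0.25380/5.27 = 0.04816, so C = 393 × e^0.04816 = 393 × 1.04934 = 412.39 ppm.

C ≈ 412 ppm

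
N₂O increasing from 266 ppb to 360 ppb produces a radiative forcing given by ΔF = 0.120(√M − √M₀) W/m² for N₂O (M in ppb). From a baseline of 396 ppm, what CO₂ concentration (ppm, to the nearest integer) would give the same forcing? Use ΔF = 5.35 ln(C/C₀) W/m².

C ≈ 420 ppm

N₂O forcing: 0.120 × (√360 − √266) = 0.120 × (18.9737 − 16.3095) = 0.120 × 2.6642 = 0.31970 W/m².
Set 5.35 ln(C/396) = 0.31970: ln(C/396) = 0.31970/5.35 = 0.05976, so C = 396 × e^0.05976 = 396 × 1.06158 = 420.39 ppm.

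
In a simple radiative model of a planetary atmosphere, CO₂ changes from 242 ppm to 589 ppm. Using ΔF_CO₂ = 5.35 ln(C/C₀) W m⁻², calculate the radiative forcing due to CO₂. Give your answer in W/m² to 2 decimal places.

ΔF = 4.76 W/m²

CO₂ absorption bands are partially saturated, so forcing scales with the logarithm of the concentration ratio.
CO₂: 5.35 × ln(589/242) = 5.35 × ln(2.43388) = 5.35 × 0.88949 = 4.7588 W/m².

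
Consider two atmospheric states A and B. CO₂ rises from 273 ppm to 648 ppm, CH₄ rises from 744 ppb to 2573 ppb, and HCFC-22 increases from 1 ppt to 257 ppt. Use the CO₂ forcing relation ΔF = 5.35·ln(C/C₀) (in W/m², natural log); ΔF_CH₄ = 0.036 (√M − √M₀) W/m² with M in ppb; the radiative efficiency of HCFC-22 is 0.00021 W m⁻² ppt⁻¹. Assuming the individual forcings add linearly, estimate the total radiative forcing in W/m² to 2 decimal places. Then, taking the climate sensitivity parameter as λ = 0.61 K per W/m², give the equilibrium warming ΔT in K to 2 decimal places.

ΔF = 5.52 W/m²; ΔT = 3.37 K

CO₂: 5.35 × ln(648/273) = 5.35 × ln(2.37363) = 5.35 × 0.86442 = 4.6246 W/m².
CH₄: 0.036 × (√2573 − √744) = 0.036 × (50.7247 − 27.2764) = 0.036 × 23.4483 = 0.8441 W/m².
HCFC-22: ΔF = 0.00021 × (257 − 1) = 0.00021 × 256 = 0.0538 W/m².
Total ΔF = 4.6246 + 0.8441 + 0.0538 = 5.5225 W/m².
ΔT = λ ΔF = 0.61 × 5.52 = 3.3672 K.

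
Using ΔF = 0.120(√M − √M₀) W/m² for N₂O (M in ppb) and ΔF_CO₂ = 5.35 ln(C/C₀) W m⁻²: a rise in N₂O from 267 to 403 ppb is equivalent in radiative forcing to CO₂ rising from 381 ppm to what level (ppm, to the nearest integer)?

C ≈ 414 ppm

N₂O forcing: 0.120 × (√403 − √267) = 0.120 × (20.0749 − 16.3401) = 0.120 × 3.7348 = 0.44818 W/m².
Set 5.35 ln(C/381) = 0.44818: ln(C/381) = 0.44818/5.35 = 0.08377, so C = 381 × e^0.08377 = 381 × 1.08738 = 414.29 ppm.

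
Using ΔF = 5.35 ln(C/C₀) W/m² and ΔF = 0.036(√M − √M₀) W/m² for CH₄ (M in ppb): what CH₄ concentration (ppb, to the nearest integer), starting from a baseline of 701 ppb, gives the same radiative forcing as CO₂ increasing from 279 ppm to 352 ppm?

M ≈ 3723 ppb

CO₂ forcing: 5.35 × ln(352/279) = 5.35 × 0.232419 = 1.24344 W/m².
Set 0.036(√M − √701) = 1.24344: √M = 1.24344/0.036 + √701 = 34.5400 + 26.4764 = 61.0164.
M = (61.0164)² = 3723.00 ppb.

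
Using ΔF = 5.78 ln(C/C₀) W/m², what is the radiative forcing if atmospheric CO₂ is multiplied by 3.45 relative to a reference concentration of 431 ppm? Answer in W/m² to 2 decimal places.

ΔF = 5.78 × ln(3.45) = 5.78 × 1.23837 = 7.1578 W/m².

ΔF = 7.16 W/m²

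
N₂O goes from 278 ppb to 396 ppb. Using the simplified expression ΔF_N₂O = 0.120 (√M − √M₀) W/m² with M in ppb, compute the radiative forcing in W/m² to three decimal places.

N₂O: 0.120 × (√396 − √278) = 0.120 × (19.8997 − 16.6733) = 0.120 × 3.2264 = 0.3872 W/m².

ΔF = 0.387 W/m²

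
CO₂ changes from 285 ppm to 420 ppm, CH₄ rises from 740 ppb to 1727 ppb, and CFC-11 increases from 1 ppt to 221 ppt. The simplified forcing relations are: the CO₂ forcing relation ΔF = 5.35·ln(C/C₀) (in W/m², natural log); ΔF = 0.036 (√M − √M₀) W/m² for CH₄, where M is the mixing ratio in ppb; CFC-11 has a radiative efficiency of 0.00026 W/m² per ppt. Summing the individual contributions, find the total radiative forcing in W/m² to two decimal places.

CO₂: 5.35 × ln(420/285) = 5.35 × ln(1.47368) = 5.35 × 0.38776 = 2.0745 W/m².
CH₄: 0.036 × (√1727 − √740) = 0.036 × (41.5572 − 27.2029) = 0.036 × 14.3543 = 0.5168 W/m².
CFC-11: ΔF = 0.00026 × (221 − 1) = 0.00026 × 220 = 0.0572 W/m².
Total ΔF = 2.0745 + 0.5168 + 0.0572 = 2.6485 W/m².

ΔF = 2.65 W/m²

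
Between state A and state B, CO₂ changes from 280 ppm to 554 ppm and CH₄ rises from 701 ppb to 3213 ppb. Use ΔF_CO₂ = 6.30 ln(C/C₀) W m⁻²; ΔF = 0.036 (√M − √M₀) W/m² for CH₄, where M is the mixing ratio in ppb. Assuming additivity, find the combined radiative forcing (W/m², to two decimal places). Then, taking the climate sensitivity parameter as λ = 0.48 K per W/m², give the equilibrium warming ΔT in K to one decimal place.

CO₂: 6.30 × ln(554/280) = 6.30 × ln(1.97857) = 6.30 × 0.68237 = 4.2989 W/m².
CH₄: 0.036 × (√3213 − √701) = 0.036 × (56.6833 − 26.4764) = 0.036 × 30.2069 = 1.0874 W/m².
Total ΔF = 4.2989 + 1.0874 = 5.3863 W/m².
ΔT = λ ΔF = 0.48 × 5.39 = 2.5872 K.

ΔF = 5.39 W/m²; ΔT = 2.6 K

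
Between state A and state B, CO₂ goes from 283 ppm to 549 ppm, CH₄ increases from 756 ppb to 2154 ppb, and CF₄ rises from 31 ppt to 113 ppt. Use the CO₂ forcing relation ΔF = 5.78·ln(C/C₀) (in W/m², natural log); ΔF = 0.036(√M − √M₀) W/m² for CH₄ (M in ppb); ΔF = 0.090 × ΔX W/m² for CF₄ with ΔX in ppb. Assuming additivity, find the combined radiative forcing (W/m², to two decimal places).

ΔF = 4.52 W/m²

CO₂: 5.78 × ln(549/283) = 5.78 × ln(1.93993) = 5.78 × 0.66265 = 3.8301 W/m².
CH₄: 0.036 × (√2154 − √756) = 0.036 × (46.4112 − 27.4955) = 0.036 × 18.9157 = 0.6810 W/m².
CF₄: Δ = 113 − 31 = 82 ppt = 0.082 ppb; ΔF = 0.090 × 0.082 = 0.0074 W/m².
Total ΔF = 3.8301 + 0.6810 + 0.0074 = 4.5185 W/m².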